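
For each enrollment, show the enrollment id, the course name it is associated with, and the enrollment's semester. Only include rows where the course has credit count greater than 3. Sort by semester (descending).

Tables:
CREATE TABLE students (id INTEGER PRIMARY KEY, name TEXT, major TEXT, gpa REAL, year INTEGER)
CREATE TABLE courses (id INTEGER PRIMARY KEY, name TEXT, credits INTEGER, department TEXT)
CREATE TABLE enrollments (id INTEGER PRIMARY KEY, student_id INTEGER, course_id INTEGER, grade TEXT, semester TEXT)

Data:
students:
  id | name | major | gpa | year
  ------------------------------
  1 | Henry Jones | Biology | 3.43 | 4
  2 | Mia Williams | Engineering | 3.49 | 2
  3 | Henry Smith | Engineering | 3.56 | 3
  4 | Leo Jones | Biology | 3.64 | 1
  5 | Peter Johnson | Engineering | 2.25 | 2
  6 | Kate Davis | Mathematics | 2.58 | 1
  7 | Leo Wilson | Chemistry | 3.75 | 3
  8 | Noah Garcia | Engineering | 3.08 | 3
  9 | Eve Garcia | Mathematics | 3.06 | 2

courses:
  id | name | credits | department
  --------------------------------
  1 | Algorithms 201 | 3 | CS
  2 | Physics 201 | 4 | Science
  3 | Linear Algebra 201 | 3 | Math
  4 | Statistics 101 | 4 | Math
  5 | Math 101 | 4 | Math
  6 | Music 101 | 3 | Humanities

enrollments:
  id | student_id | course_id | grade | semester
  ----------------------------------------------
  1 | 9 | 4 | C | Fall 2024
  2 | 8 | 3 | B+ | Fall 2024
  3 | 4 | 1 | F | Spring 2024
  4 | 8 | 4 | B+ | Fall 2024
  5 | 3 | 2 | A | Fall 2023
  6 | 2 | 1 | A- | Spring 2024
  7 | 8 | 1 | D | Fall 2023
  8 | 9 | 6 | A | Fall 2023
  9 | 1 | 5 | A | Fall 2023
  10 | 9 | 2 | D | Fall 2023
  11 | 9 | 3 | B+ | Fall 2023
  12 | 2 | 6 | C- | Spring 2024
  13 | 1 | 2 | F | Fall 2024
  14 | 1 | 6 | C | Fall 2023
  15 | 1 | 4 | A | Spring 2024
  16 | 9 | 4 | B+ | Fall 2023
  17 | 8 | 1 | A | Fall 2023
SELECT c.id, p.name AS course, c.semester FROM enrollments c JOIN courses p ON c.course_id = p.id WHERE p.credits > 3 ORDER BY c.semester DESC

Execution result:
id | course | semester
15 | Statistics 101 | Spring 2024
1 | Statistics 101 | Fall 2024
4 | Statistics 101 | Fall 2024
13 | Physics 201 | Fall 2024
5 | Physics 201 | Fall 2023
9 | Math 101 | Fall 2023
10 | Physics 201 | Fall 2023
16 | Statistics 101 | Fall 2023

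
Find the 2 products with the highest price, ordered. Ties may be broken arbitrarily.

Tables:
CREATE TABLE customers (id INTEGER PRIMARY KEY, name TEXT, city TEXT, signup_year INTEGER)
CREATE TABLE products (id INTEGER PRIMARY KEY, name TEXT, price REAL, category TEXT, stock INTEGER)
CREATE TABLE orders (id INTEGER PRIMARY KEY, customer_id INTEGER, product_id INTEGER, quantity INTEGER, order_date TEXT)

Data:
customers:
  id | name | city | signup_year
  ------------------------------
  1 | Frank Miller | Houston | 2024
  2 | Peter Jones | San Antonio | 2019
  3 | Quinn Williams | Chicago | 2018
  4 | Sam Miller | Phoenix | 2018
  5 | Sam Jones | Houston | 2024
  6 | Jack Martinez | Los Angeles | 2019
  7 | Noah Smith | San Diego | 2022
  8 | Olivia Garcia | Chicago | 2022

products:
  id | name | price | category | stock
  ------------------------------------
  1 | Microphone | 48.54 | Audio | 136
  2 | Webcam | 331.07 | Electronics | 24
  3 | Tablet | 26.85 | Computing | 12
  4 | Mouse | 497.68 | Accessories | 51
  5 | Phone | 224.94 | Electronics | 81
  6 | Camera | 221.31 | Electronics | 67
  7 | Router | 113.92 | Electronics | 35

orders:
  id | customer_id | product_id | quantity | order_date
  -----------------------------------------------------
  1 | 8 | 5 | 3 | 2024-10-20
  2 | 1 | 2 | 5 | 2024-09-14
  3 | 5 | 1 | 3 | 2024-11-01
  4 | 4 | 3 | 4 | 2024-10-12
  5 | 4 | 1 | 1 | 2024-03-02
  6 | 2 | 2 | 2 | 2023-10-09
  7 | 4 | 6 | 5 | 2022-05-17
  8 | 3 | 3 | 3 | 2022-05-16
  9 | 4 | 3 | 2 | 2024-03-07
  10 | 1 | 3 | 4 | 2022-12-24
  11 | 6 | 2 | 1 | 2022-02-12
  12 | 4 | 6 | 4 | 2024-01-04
SELECT name, price FROM products ORDER BY price DESC LIMIT 2

Execution result:
name | price
Mouse | 497.68
Webcam | 331.07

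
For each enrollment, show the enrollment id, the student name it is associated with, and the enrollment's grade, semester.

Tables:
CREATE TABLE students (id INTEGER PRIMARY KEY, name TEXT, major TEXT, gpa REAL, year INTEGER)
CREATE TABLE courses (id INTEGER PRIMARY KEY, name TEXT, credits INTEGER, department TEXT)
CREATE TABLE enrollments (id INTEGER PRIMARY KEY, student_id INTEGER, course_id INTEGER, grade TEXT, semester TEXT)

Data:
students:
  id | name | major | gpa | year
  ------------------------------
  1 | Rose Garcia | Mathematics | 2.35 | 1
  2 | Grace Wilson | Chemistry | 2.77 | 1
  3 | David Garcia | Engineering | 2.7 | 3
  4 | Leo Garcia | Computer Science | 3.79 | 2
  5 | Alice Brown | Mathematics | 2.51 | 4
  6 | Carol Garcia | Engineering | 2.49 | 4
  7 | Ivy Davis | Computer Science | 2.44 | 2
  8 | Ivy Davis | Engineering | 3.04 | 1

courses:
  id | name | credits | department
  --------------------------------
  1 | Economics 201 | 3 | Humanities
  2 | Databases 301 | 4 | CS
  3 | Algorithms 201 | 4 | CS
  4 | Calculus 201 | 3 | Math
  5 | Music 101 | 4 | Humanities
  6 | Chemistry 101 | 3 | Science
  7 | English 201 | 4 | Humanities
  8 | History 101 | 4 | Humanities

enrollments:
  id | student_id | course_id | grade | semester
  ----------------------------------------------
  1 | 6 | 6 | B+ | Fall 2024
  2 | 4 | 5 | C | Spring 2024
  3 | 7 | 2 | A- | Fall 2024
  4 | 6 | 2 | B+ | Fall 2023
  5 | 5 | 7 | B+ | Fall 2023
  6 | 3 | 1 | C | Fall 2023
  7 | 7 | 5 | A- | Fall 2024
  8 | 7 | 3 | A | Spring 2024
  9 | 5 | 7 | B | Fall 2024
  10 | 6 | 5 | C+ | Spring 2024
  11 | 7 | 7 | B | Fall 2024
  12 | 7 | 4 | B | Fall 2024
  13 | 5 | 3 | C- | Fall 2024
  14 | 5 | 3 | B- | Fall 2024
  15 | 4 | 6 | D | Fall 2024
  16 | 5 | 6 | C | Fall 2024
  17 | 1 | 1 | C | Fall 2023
SELECT c.id, p.name AS student, c.grade, c.semester FROM enrollments c JOIN students p ON c.student_id = p.id

Execution result:
id | student | grade | semester
1 | Carol Garcia | B+ | Fall 2024
2 | Leo Garcia | C | Spring 2024
3 | Ivy Davis | A- | Fall 2024
4 | Carol Garcia | B+ | Fall 2023
5 | Alice Brown | B+ | Fall 2023
6 | David Garcia | C | Fall 2023
7 | Ivy Davis | A- | Fall 2024
8 | Ivy Davis | A | Spring 2024
9 | Alice Brown | B | Fall 2024
10 | Carol Garcia | C+ | Spring 2024
11 | Ivy Davis | B | Fall 2024
12 | Ivy Davis | B | Fall 2024
13 | Alice Brown | C- | Fall 2024
14 | Alice Brown | B- | Fall 2024
15 | Leo Garcia | D | Fall 2024
16 | Alice Brown | C | Fall 2024
17 | Rose Garcia | C | Fall 2023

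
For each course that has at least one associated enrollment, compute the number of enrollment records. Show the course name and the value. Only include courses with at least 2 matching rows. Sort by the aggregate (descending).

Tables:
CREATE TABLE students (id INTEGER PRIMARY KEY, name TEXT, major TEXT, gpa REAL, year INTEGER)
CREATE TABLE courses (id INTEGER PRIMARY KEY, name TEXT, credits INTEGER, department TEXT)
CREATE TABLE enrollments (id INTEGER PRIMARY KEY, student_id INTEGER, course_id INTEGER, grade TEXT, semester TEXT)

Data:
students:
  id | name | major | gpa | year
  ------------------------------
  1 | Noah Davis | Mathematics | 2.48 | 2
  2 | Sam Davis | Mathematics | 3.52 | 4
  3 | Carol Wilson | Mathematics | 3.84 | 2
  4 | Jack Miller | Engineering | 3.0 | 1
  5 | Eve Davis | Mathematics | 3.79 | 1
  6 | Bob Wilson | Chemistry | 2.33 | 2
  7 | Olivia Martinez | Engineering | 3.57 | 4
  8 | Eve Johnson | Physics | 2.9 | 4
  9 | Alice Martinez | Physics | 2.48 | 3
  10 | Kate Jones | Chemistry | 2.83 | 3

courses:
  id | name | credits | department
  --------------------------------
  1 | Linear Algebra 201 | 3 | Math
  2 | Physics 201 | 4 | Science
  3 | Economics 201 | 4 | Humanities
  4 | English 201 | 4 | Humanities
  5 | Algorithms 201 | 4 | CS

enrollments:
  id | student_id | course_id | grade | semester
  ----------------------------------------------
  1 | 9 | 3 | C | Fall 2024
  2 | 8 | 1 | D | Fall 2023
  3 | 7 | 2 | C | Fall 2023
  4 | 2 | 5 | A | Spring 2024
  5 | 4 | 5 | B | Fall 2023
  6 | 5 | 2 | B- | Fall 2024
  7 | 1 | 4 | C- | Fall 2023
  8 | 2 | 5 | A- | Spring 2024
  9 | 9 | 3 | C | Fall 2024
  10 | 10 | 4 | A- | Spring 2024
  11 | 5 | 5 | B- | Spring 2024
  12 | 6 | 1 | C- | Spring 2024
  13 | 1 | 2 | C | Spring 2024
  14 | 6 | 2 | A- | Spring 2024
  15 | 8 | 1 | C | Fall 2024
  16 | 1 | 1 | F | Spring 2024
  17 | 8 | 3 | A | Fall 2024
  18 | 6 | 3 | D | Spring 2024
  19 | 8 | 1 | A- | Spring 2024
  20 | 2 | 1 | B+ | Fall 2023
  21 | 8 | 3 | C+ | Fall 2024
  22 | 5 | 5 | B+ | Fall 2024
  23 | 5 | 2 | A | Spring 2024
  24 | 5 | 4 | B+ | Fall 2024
SELECT p.name, COUNT(*) AS n FROM enrollments c JOIN courses p ON c.course_id = p.id GROUP BY p.id, p.name HAVING COUNT(*) >= 2 ORDER BY n DESC

Execution result:
name | n
Linear Algebra 201 | 6
Physics 201 | 5
Economics 201 | 5
Algorithms 201 | 5
English 201 | 3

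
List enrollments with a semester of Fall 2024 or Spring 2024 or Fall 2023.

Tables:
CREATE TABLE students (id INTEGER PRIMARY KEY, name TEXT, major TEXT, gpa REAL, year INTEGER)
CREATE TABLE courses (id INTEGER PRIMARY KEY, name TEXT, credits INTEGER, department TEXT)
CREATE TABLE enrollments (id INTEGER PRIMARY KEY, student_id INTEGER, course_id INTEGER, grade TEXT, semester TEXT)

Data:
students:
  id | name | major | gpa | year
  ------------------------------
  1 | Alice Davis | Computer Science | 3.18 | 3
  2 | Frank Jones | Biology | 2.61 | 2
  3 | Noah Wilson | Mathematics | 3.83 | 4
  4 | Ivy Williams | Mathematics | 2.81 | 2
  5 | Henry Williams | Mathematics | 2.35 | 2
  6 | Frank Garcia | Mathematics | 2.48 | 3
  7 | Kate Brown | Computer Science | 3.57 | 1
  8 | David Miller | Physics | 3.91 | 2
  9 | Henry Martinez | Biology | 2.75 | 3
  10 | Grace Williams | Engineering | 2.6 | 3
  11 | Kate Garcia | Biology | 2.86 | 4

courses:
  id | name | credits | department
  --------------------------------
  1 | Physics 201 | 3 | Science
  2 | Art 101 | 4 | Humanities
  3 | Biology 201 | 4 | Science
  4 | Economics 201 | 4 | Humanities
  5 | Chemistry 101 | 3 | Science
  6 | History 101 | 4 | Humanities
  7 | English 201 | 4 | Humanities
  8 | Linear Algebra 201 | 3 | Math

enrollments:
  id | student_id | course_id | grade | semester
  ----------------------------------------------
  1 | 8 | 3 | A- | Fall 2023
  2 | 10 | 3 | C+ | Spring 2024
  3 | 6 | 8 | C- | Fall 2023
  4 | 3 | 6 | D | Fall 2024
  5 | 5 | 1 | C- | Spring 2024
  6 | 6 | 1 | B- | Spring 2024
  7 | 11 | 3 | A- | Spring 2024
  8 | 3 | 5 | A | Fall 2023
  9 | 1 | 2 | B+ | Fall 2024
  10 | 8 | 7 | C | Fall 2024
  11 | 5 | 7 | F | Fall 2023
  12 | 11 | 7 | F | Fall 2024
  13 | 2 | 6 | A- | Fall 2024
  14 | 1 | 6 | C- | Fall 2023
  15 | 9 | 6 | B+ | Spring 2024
SELECT id, semester FROM enrollments WHERE semester IN ('Fall 2024', 'Spring 2024', 'Fall 2023')

Execution result:
id | semester
1 | Fall 2023
2 | Spring 2024
3 | Fall 2023
4 | Fall 2024
5 | Spring 2024
6 | Spring 2024
7 | Spring 2024
8 | Fall 2023
9 | Fall 2024
10 | Fall 2024
11 | Fall 2023
12 | Fall 2024
13 | Fall 2024
14 | Fall 2023
15 | Spring 2024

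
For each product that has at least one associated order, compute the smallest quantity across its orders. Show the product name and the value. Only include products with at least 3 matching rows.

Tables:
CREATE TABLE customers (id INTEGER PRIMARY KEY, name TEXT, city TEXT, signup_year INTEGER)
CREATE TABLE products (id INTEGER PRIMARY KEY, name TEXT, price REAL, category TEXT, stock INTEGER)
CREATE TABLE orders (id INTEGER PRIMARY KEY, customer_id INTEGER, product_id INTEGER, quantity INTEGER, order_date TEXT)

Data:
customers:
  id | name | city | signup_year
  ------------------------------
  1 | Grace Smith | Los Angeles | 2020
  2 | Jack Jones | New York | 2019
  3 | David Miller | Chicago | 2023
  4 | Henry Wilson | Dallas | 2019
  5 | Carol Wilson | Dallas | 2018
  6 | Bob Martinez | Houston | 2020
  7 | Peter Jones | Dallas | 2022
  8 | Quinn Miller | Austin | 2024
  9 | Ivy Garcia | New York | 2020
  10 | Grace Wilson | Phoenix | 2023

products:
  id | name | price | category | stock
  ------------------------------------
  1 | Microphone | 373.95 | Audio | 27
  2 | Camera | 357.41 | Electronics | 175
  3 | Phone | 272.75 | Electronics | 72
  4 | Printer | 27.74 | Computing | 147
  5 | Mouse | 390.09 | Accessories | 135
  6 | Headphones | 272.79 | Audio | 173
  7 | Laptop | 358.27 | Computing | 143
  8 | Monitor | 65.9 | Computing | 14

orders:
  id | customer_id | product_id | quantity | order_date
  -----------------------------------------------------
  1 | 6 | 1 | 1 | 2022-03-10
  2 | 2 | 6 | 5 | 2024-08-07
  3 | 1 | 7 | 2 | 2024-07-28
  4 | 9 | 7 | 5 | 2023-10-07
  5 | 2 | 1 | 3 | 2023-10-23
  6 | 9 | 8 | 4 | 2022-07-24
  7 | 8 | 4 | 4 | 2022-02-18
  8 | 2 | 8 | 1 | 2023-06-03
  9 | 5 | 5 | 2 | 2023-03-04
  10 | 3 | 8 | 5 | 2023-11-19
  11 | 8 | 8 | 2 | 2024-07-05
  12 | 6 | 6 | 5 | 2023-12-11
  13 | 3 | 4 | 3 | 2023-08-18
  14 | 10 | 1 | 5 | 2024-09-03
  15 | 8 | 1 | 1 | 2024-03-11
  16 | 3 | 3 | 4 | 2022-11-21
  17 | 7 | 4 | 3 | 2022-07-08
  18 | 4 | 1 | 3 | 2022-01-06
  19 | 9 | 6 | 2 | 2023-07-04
SELECT p.name, MIN(c.quantity) AS min_quantity FROM orders c JOIN products p ON c.product_id = p.id GROUP BY p.id, p.name HAVING COUNT(*) >= 3

Execution result:
name | min_quantity
Microphone | 1
Printer | 3
Headphones | 2
Monitor | 1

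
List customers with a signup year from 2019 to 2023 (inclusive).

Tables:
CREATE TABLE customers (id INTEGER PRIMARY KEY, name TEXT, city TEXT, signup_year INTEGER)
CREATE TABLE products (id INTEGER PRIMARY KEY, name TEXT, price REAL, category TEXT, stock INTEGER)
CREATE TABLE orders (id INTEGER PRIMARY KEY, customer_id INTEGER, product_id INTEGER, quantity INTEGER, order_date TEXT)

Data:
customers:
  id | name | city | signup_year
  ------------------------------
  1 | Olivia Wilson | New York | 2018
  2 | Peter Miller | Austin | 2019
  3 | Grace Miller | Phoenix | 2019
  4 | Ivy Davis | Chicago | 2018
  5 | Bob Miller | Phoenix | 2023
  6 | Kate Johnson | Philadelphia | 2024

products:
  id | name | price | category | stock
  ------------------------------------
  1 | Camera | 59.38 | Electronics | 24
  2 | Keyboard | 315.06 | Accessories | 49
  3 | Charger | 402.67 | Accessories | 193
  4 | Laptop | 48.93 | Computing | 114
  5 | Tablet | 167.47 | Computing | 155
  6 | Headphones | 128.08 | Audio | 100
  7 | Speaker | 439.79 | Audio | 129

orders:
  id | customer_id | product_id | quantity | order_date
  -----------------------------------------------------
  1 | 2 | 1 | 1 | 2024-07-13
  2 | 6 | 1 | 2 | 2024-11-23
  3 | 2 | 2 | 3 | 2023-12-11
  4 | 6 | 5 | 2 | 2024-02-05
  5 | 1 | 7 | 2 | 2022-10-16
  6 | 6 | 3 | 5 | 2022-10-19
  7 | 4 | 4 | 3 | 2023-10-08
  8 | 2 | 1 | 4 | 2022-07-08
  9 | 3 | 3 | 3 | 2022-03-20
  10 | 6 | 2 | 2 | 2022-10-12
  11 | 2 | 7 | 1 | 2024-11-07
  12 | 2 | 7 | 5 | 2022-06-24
SELECT name, signup_year FROM customers WHERE signup_year BETWEEN 2019 AND 2023

Execution result:
name | signup_year
Peter Miller | 2019
Grace Miller | 2019
Bob Miller | 2023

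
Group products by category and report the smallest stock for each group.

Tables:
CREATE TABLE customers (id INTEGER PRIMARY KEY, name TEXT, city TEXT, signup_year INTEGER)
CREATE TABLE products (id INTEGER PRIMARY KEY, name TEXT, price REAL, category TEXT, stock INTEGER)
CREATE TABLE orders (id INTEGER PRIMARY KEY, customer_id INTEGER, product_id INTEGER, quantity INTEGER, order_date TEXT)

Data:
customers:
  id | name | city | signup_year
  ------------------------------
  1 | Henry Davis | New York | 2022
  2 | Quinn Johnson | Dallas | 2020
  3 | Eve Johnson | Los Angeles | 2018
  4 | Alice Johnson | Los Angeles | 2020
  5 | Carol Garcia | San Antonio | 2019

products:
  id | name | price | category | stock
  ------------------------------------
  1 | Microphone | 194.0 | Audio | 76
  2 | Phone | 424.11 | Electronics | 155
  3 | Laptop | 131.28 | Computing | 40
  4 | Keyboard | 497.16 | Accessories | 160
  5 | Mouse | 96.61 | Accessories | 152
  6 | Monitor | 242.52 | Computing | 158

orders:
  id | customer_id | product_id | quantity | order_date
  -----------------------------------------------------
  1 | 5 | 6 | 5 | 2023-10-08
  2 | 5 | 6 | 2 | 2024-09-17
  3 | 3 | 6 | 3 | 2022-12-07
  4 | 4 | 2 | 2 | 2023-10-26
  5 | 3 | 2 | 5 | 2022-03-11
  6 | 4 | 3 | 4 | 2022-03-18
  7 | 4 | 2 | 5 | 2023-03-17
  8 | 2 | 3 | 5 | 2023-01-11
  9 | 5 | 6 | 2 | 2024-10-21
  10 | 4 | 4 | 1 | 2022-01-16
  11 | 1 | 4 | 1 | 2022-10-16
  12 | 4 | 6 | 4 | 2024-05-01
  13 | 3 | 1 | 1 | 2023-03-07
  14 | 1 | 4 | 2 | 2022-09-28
SELECT category, MIN(stock) AS min_stock FROM products GROUP BY category

Execution result:
category | min_stock
Accessories | 152
Audio | 76
Computing | 40
Electronics | 155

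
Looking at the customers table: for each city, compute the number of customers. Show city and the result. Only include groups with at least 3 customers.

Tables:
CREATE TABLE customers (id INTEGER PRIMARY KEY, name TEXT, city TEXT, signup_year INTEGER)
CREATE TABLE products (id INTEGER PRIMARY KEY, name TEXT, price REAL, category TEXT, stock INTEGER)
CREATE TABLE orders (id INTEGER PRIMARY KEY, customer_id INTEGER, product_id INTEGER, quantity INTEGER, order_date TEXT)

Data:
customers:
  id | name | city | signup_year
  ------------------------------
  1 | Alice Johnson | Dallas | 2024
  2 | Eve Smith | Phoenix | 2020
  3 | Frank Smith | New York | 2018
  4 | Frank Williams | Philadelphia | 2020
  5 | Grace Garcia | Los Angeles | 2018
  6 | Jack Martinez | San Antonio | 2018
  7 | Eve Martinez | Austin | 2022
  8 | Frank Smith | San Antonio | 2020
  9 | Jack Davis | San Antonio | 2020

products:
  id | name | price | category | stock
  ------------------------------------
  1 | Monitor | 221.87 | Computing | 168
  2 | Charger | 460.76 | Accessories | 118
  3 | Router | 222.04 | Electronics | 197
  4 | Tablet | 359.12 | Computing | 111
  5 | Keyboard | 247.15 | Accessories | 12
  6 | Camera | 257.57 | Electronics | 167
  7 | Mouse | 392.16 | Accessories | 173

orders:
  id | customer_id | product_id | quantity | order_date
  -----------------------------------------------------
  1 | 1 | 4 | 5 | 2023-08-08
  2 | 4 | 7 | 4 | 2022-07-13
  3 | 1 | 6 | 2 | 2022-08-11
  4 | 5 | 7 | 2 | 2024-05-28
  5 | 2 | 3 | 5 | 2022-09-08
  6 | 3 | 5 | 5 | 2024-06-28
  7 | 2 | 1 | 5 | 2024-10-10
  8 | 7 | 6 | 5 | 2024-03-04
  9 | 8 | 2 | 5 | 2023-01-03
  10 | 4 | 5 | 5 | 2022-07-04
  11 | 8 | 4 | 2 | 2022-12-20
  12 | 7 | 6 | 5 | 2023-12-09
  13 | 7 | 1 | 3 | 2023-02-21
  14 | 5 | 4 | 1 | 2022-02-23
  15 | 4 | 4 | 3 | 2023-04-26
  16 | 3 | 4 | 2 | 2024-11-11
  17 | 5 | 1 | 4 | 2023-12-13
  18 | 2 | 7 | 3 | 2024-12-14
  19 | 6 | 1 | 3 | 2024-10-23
SELECT city, COUNT(*) AS n FROM customers GROUP BY city HAVING COUNT(*) >= 3

Execution result:
city | n
San Antonio | 3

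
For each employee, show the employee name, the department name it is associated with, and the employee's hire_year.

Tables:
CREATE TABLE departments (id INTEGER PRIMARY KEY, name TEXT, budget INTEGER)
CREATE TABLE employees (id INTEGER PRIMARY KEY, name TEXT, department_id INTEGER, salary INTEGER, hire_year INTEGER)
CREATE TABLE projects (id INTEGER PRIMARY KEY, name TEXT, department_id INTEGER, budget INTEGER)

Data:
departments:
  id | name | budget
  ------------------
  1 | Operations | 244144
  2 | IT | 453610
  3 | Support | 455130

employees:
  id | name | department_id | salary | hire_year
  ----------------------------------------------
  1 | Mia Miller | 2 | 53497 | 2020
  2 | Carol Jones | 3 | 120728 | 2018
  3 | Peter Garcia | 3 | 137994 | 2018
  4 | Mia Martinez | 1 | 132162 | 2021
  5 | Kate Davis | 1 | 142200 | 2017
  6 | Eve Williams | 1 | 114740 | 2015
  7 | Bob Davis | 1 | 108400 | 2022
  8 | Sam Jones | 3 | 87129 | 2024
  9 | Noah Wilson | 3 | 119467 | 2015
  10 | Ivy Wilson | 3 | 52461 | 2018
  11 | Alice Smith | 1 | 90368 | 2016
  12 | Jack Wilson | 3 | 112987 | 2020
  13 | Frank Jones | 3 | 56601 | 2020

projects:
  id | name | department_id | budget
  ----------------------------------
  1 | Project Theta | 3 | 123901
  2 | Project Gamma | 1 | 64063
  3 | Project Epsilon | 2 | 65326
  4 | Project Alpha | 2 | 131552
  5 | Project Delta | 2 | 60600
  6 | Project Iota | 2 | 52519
SELECT c.name, p.name AS department, c.hire_year FROM employees c JOIN departments p ON c.department_id = p.id

Execution result:
name | department | hire_year
Mia Miller | IT | 2020
Carol Jones | Support | 2018
Peter Garcia | Support | 2018
Mia Martinez | Operations | 2021
Kate Davis | Operations | 2017
Eve Williams | Operations | 2015
Bob Davis | Operations | 2022
Sam Jones | Support | 2024
Noah Wilson | Support | 2015
Ivy Wilson | Support | 2018
Alice Smith | Operations | 2016
Jack Wilson | Support | 2020
Frank Jones | Support | 2020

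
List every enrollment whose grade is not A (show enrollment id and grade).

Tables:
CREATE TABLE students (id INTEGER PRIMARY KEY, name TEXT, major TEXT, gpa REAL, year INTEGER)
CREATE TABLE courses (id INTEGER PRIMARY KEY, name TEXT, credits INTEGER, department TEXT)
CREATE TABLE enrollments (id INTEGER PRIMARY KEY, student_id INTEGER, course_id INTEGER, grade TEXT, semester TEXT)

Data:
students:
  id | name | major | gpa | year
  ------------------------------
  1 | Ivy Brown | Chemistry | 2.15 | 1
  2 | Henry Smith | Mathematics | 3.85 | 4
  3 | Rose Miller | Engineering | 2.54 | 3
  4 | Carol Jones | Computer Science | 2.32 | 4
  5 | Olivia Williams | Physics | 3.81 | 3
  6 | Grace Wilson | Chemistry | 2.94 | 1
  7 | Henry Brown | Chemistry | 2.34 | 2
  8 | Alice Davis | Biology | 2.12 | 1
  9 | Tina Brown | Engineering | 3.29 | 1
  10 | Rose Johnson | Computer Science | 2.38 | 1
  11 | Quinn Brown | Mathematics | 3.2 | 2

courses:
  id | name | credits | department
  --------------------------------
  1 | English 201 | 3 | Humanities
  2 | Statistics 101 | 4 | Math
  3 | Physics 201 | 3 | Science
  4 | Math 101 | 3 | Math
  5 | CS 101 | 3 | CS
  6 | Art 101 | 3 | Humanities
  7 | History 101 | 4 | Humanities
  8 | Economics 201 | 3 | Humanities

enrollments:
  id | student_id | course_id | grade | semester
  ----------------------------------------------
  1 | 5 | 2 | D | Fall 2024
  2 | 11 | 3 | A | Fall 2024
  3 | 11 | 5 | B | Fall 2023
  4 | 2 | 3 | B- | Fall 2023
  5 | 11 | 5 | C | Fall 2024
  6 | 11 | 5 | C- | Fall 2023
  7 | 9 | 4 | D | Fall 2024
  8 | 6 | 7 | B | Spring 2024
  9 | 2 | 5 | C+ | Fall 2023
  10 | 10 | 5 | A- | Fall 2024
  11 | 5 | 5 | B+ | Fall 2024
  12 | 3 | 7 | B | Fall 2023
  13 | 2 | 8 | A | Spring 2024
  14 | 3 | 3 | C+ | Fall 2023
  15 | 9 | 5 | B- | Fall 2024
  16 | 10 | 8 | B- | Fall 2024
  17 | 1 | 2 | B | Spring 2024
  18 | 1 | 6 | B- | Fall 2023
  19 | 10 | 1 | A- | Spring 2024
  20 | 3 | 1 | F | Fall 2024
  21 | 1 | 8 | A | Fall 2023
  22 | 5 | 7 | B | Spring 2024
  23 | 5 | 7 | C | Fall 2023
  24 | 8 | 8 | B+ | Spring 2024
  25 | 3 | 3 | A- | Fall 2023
SELECT id, grade FROM enrollments WHERE grade <> 'A'

Execution result:
id | grade
1 | D
3 | B
4 | B-
5 | C
6 | C-
7 | D
8 | B
9 | C+
10 | A-
11 | B+
12 | B
14 | C+
15 | B-
16 | B-
17 | B
18 | B-
19 | A-
20 | F
22 | B
23 | C
24 | B+
25 | A-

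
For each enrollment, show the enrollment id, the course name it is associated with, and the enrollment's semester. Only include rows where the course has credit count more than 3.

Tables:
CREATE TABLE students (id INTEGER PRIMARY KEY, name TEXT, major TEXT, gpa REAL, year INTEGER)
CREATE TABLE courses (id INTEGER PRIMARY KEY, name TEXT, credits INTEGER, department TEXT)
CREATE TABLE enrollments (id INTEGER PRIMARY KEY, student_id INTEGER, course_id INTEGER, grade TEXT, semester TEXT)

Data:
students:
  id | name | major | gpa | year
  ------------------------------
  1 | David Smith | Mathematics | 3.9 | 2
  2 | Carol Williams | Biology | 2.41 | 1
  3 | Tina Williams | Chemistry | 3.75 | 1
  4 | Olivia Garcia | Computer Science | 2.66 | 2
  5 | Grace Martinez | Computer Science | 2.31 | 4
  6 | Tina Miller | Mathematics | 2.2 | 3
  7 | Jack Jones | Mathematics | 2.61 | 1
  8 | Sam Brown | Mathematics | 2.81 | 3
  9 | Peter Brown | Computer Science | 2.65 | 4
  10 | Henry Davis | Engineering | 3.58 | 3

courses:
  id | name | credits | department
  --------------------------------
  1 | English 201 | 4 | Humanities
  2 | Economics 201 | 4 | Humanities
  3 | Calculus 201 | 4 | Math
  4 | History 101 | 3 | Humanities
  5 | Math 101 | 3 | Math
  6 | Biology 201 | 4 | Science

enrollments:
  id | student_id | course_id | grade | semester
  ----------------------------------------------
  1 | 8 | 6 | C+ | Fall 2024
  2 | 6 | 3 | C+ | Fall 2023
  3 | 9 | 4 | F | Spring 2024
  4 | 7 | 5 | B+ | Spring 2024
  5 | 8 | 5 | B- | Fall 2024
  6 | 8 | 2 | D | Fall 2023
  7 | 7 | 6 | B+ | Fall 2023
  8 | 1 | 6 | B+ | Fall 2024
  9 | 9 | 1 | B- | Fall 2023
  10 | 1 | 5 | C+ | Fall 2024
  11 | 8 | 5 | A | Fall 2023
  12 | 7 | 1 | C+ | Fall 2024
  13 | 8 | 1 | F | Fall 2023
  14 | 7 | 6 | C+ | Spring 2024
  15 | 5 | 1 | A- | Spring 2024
SELECT c.id, p.name AS course, c.semester FROM enrollments c JOIN courses p ON c.course_id = p.id WHERE p.credits > 3

Execution result:
id | course | semester
1 | Biology 201 | Fall 2024
2 | Calculus 201 | Fall 2023
6 | Economics 201 | Fall 2023
7 | Biology 201 | Fall 2023
8 | Biology 201 | Fall 2024
9 | English 201 | Fall 2023
12 | English 201 | Fall 2024
13 | English 201 | Fall 2023
14 | Biology 201 | Spring 2024
15 | English 201 | Spring 2024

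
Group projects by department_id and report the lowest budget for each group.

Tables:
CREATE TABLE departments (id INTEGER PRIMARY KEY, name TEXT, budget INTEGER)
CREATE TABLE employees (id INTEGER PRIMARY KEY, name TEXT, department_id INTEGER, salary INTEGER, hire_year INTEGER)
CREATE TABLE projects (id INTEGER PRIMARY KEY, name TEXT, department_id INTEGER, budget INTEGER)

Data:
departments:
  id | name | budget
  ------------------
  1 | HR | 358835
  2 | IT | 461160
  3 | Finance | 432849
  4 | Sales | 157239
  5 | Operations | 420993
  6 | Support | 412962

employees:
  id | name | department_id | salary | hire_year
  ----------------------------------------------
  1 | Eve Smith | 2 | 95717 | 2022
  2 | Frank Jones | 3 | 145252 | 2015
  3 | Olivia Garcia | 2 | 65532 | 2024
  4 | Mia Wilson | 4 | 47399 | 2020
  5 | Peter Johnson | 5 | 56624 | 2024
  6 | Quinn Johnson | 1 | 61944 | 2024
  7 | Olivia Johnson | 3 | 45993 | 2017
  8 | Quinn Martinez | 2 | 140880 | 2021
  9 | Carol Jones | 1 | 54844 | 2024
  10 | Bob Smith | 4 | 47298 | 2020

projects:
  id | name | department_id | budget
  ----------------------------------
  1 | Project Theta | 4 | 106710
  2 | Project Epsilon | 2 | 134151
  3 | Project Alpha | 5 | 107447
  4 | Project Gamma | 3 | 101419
SELECT department_id, MIN(budget) AS min_budget FROM projects GROUP BY department_id

Execution result:
department_id | min_budget
2 | 134151
3 | 101419
4 | 106710
5 | 107447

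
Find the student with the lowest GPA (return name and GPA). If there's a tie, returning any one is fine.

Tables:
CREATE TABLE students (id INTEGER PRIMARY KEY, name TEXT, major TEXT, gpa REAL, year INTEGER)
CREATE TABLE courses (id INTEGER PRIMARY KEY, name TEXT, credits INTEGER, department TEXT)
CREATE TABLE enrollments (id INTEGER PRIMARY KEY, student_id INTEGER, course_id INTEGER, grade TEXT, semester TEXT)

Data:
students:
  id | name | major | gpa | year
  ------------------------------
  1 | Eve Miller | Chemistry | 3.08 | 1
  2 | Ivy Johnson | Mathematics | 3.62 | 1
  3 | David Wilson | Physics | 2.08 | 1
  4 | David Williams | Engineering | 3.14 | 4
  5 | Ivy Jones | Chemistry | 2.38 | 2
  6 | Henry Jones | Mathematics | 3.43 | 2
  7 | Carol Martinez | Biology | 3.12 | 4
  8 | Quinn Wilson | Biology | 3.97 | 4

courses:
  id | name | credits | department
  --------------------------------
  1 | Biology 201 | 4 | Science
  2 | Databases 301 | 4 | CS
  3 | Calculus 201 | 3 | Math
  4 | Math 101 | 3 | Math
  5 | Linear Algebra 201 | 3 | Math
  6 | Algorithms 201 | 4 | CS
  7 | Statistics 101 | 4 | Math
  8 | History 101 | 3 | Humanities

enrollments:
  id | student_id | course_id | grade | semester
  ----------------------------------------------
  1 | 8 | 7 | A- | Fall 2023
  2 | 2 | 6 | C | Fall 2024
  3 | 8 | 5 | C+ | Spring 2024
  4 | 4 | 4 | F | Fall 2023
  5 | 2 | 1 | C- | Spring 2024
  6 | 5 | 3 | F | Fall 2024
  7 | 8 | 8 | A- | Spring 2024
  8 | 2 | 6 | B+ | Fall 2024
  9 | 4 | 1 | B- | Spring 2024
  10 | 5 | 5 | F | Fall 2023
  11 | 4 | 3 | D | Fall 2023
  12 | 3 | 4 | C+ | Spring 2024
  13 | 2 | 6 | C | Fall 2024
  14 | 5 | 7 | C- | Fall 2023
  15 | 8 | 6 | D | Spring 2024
SELECT name, gpa FROM students ORDER BY gpa ASC LIMIT 1

Execution result:
name | gpa
David Wilson | 2.08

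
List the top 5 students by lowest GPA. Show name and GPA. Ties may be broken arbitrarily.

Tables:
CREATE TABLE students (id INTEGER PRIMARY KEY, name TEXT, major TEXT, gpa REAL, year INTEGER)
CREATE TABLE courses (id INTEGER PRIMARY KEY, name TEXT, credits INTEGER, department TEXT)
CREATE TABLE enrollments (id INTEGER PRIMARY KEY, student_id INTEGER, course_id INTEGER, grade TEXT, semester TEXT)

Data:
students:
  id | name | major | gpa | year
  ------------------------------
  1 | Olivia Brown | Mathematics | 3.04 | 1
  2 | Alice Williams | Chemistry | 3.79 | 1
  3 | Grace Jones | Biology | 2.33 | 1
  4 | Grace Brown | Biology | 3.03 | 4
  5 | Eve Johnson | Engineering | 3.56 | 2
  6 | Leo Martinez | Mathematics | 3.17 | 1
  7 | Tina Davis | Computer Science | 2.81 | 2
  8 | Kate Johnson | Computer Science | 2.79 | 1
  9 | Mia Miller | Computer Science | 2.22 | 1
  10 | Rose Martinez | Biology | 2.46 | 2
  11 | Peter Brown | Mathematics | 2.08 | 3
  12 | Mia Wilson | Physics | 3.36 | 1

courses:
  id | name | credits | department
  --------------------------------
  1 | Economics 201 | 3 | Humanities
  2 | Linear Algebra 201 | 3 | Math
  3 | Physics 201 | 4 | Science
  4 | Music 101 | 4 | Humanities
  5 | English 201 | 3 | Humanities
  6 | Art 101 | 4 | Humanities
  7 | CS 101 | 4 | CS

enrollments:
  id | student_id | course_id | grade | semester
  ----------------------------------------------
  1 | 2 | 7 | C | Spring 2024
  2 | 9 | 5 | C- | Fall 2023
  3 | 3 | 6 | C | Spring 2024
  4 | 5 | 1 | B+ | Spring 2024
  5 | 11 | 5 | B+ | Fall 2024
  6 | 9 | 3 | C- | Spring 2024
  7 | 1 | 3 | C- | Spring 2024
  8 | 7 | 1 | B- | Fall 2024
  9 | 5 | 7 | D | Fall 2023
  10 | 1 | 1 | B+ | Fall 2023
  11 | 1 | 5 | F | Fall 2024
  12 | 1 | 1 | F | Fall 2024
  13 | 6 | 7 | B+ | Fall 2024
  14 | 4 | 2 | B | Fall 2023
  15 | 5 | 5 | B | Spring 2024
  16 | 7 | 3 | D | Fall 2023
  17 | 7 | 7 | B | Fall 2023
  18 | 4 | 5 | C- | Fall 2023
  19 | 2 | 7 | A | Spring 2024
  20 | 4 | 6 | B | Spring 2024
SELECT name, gpa FROM students ORDER BY gpa ASC LIMIT 5

Execution result:
name | gpa
Peter Brown | 2.08
Mia Miller | 2.22
Grace Jones | 2.33
Rose Martinez | 2.46
Kate Johnson | 2.79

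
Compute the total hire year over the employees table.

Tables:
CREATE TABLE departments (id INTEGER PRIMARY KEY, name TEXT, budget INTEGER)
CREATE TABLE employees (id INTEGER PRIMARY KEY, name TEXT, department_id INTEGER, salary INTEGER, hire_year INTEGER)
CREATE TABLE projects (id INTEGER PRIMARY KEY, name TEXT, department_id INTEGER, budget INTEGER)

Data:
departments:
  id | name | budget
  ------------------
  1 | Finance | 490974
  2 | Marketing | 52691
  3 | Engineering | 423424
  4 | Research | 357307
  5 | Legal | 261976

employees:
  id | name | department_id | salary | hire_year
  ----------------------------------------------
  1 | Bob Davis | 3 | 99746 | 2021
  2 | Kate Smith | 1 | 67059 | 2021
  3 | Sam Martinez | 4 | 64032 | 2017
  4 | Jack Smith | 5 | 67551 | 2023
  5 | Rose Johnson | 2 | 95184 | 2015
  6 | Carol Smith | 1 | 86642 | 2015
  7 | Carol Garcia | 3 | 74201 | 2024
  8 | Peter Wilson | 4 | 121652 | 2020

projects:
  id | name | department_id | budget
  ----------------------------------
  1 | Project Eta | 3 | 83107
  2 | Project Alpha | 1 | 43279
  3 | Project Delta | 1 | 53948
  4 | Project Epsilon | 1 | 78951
SELECT SUM(hire_year) FROM employees

Execution result:
16156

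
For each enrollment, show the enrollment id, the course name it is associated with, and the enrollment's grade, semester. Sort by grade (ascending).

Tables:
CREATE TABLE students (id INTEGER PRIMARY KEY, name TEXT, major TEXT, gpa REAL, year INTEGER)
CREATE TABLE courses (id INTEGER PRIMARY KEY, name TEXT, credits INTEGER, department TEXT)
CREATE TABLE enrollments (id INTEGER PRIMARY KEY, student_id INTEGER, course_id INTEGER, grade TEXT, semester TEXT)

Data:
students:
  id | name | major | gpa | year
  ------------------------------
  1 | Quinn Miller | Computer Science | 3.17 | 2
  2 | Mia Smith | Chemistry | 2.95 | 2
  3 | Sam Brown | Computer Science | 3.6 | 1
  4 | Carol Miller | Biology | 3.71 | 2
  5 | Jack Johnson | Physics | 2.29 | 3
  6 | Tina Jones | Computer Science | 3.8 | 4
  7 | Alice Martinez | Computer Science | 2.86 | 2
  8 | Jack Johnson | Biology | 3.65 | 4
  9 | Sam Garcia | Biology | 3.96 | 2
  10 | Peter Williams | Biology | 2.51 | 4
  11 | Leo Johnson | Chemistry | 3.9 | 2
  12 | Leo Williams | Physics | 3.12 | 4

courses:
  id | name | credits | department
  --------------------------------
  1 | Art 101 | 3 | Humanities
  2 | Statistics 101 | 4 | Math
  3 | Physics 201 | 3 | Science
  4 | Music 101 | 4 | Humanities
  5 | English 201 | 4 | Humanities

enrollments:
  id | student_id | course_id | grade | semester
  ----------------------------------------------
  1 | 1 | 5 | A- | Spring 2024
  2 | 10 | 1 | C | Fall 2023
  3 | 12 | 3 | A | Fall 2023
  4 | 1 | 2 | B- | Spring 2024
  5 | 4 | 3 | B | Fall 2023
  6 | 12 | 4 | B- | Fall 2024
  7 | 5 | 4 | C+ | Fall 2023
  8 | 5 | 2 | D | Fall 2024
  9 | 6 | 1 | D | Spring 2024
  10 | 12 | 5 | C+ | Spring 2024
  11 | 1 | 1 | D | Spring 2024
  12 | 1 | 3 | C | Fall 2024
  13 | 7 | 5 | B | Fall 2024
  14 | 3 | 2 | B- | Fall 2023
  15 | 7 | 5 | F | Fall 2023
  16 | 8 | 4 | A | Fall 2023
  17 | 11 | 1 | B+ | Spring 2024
SELECT c.id, p.name AS course, c.grade, c.semester FROM enrollments c JOIN courses p ON c.course_id = p.id ORDER BY c.grade ASC

Execution result:
id | course | grade | semester
3 | Physics 201 | A | Fall 2023
16 | Music 101 | A | Fall 2023
1 | English 201 | A- | Spring 2024
5 | Physics 201 | B | Fall 2023
13 | English 201 | B | Fall 2024
17 | Art 101 | B+ | Spring 2024
4 | Statistics 101 | B- | Spring 2024
6 | Music 101 | B- | Fall 2024
14 | Statistics 101 | B- | Fall 2023
2 | Art 101 | C | Fall 2023
12 | Physics 201 | C | Fall 2024
7 | Music 101 | C+ | Fall 2023
10 | English 201 | C+ | Spring 2024
8 | Statistics 101 | D | Fall 2024
9 | Art 101 | D | Spring 2024
11 | Art 101 | D | Spring 2024
15 | English 201 | F | Fall 2023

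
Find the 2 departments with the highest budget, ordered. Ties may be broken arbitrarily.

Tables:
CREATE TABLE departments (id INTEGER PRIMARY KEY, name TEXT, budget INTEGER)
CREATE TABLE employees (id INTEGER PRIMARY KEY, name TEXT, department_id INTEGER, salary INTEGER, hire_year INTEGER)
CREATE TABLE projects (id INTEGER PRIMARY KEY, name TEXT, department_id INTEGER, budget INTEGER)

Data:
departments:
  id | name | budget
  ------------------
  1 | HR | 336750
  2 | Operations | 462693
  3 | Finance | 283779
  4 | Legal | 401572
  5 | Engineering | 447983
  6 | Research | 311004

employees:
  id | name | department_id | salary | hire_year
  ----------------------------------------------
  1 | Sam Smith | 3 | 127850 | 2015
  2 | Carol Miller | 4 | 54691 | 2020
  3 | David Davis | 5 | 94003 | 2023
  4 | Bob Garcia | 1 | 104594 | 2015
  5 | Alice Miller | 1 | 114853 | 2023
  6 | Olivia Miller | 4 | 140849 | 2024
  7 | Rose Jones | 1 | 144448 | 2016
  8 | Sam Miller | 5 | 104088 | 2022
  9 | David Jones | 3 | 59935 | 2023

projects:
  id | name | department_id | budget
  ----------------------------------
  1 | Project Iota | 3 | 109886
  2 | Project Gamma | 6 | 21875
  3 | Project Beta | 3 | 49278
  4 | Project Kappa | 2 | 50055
SELECT name, budget FROM departments ORDER BY budget DESC LIMIT 2

Execution result:
name | budget
Operations | 462693
Engineering | 447983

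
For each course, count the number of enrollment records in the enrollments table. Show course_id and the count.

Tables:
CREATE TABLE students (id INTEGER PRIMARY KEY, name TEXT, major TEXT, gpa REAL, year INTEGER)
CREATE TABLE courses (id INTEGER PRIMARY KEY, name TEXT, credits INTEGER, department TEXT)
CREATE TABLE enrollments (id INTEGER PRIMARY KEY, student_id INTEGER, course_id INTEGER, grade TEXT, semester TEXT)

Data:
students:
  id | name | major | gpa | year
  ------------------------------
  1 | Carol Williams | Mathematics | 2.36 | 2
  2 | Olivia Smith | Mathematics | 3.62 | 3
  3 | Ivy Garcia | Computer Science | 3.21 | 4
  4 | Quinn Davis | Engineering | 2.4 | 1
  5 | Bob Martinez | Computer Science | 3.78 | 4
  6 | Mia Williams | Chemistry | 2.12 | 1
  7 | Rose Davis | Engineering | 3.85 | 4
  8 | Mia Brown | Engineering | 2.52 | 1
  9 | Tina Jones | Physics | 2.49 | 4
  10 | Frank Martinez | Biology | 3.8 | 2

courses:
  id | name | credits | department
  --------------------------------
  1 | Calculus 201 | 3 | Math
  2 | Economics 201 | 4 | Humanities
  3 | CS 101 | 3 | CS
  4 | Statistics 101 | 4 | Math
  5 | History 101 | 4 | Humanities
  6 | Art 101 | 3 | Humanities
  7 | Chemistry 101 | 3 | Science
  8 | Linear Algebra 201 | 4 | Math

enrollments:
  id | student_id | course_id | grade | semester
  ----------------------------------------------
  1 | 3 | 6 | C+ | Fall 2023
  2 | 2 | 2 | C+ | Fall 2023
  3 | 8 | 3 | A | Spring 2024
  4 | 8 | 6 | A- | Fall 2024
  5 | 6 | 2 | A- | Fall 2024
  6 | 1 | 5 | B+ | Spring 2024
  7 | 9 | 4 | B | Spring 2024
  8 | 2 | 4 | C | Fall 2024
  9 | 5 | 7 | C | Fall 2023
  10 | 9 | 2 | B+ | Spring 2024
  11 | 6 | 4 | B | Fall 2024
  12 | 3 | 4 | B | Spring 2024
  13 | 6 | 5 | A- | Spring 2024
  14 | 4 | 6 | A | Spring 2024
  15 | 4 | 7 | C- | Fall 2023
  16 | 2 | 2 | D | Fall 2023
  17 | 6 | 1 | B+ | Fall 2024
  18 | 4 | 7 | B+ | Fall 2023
SELECT course_id, COUNT(*) AS enrollment_count FROM enrollments GROUP BY course_id

Execution result:
course_id | enrollment_count
1 | 1
2 | 4
3 | 1
4 | 4
5 | 2
6 | 3
7 | 3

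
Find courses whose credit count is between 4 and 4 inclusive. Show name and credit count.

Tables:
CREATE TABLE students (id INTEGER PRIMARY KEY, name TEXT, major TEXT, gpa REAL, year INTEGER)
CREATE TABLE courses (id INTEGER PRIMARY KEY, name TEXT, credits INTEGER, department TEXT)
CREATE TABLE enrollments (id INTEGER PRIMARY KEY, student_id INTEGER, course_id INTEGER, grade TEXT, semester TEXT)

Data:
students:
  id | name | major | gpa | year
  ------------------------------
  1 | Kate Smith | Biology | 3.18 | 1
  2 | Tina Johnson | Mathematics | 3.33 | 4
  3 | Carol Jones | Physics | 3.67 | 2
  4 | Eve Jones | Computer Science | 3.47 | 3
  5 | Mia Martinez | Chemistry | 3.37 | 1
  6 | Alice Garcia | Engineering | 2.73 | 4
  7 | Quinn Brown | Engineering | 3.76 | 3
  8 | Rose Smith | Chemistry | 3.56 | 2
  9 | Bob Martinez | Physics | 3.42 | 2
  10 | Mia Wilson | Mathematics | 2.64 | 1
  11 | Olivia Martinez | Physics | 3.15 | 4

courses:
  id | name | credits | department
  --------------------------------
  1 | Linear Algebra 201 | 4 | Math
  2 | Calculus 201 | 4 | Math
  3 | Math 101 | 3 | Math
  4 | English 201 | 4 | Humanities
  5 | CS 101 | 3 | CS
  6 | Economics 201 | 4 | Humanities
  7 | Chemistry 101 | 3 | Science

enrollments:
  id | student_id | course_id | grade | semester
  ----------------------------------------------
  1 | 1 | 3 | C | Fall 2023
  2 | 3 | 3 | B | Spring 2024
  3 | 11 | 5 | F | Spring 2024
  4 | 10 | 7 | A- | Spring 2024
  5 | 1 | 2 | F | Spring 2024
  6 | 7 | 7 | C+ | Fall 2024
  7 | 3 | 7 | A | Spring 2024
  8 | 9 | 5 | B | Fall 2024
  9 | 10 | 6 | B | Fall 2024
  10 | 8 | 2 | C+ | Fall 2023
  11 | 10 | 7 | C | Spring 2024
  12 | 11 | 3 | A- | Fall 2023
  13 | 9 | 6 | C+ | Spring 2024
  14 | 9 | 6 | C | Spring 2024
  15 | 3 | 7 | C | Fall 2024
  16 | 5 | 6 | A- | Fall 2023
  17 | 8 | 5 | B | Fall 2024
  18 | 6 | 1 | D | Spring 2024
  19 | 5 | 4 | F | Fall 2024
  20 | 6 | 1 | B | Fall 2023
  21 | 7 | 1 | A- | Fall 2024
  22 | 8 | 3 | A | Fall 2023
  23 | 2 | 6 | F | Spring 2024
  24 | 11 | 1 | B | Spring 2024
SELECT name, credits FROM courses WHERE credits BETWEEN 4 AND 4

Execution result:
name | credits
Linear Algebra 201 | 4
Calculus 201 | 4
English 201 | 4
Economics 201 | 4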